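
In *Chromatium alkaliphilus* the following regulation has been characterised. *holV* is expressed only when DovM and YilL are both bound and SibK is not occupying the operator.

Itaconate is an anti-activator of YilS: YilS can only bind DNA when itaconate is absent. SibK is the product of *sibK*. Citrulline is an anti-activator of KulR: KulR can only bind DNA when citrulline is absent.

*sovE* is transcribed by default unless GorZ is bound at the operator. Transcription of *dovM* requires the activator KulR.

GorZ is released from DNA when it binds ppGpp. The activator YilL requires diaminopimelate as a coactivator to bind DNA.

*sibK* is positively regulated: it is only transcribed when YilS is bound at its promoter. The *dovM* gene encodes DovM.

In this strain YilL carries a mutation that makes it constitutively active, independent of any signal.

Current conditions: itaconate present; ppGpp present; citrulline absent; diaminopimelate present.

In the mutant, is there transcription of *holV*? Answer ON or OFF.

ON

Citrulline is absent, so KulR is active.
No repressor is bound and KulR is active, so *dovM* is transcribed.
So DovM is produced and active.
Itaconate is present, so YilS is inactive.
Required activator YilS is absent, so *sibK* is not transcribed.
So SibK is not produced.
YilL is constitutively active in this strain.
No repressor is bound and DovM and YilL are active, so *holV* is transcribed.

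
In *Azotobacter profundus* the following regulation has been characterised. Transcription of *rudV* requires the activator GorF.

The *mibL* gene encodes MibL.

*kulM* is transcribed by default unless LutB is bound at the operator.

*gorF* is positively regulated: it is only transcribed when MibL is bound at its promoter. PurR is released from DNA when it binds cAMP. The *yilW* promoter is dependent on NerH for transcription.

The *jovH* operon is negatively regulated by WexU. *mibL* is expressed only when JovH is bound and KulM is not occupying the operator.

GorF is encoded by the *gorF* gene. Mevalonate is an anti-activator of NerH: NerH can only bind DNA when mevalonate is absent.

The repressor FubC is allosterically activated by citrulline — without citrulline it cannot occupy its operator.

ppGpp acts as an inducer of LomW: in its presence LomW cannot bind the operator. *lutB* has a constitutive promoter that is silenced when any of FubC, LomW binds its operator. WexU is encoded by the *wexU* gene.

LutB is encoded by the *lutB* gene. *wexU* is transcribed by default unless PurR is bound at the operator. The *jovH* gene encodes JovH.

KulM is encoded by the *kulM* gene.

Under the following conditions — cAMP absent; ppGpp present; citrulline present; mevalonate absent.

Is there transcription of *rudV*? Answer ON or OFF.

cAMP is absent, so PurR is active.
With repressor PurR bound, *wexU* is not transcribed.
So WexU is not produced.
With no repressor bound, *jovH* is transcribed.
So JovH is produced and active.
Citrulline is present, so FubC is active.
ppGpp is present, so LomW is inactive.
With repressor FubC bound, *lutB* is not transcribed.
So LutB is not produced.
With no repressor bound, *kulM* is transcribed.
So KulM is produced and active.
With repressor KulM bound, *mibL* is not transcribed.
So MibL is not produced.
Required activator MibL is absent, so *gorF* is not transcribed.
So GorF is not produced.
Required activator GorF is absent, so *rudV* is not transcribed.

OFF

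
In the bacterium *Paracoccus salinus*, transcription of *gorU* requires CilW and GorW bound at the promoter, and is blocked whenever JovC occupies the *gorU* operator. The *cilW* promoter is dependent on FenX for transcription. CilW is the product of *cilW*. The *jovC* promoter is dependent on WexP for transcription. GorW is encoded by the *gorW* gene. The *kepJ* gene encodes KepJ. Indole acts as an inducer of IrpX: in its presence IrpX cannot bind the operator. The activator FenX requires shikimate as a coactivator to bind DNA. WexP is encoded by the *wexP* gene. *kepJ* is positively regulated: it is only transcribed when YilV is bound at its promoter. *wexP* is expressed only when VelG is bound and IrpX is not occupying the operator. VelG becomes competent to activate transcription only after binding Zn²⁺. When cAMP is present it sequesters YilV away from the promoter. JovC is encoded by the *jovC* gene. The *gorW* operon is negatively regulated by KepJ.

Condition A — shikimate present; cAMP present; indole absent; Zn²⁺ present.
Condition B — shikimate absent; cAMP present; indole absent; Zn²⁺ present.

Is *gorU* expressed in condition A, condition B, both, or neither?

Condition A:
Shikimate is present, so FenX is active.
No repressor is bound and FenX is active, so *cilW* is transcribed.
So CilW is produced and active.
cAMP is present, so YilV is inactive.
Required activator YilV is absent, so *kepJ* is not transcribed.
So KepJ is not produced.
With no repressor bound, *gorW* is transcribed.
So GorW is produced and active.
Indole is absent, so IrpX is active.
Zn²⁺ is present, so VelG is active.
With repressor IrpX bound, *wexP* is not transcribed.
So WexP is not produced.
Required activator WexP is absent, so *jovC* is not transcribed.
So JovC is not produced.
No repressor is bound and CilW and GorW are active, so *gorU* is transcribed.
→ *gorU* is ON in A.
Condition B:
Shikimate is absent, so FenX is inactive.
Required activator FenX is absent, so *cilW* is not transcribed.
So CilW is not produced.
cAMP is present, so YilV is inactive.
Required activator YilV is absent, so *kepJ* is not transcribed.
So KepJ is not produced.
With no repressor bound, *gorW* is transcribed.
So GorW is produced and active.
Indole is absent, so IrpX is active.
Zn²⁺ is present, so VelG is active.
With repressor IrpX bound, *wexP* is not transcribed.
So WexP is not produced.
Required activator WexP is absent, so *jovC* is not transcribed.
So JovC is not produced.
Required activator CilW is absent, so *gorU* is not transcribed.
→ *gorU* is OFF in B.

A only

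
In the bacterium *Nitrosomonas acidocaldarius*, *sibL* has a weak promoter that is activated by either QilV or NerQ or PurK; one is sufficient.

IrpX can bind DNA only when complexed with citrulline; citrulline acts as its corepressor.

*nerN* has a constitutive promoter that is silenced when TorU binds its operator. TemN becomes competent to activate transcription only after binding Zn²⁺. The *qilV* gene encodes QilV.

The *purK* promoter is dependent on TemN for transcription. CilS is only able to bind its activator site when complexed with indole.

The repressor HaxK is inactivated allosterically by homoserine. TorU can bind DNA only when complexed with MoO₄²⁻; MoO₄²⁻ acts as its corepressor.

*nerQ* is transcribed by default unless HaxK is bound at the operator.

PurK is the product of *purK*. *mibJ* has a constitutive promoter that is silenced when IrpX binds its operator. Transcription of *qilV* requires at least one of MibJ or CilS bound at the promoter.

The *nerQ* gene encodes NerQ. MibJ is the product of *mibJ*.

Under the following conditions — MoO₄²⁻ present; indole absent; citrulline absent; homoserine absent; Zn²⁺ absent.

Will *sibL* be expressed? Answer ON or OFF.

ON

Citrulline is absent, so IrpX is inactive.
With no repressor bound, *mibJ* is transcribed.
So MibJ is produced and active.
Indole is absent, so CilS is inactive.
Activator MibJ is present, so *qilV* is transcribed.
So QilV is produced and active.
Homoserine is absent, so HaxK is active.
With repressor HaxK bound, *nerQ* is not transcribed.
So NerQ is not produced.
Zn²⁺ is absent, so TemN is inactive.
Required activator TemN is absent, so *purK* is not transcribed.
So PurK is not produced.
Activator QilV is present, so *sibL* is transcribed.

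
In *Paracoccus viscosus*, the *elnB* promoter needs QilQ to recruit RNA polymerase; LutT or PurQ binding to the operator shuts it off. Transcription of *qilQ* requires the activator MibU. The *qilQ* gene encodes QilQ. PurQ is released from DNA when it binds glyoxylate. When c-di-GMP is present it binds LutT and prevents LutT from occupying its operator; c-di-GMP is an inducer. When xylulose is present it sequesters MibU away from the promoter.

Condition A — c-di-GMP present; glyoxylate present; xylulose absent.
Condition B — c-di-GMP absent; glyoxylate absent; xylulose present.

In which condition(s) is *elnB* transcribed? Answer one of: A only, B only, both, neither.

A only

Condition A:
c-di-GMP is present, so LutT is inactive.
Glyoxylate is present, so PurQ is inactive.
Xylulose is absent, so MibU is active.
No repressor is bound and MibU is active, so *qilQ* is transcribed.
So QilQ is produced and active.
No repressor is bound and QilQ is active, so *elnB* is transcribed.
→ *elnB* is ON in A.
Condition B:
c-di-GMP is absent, so LutT is active.
Glyoxylate is absent, so PurQ is active.
Xylulose is present, so MibU is inactive.
Required activator MibU is absent, so *qilQ* is not transcribed.
So QilQ is not produced.
With repressor LutT bound, *elnB* is not transcribed.
→ *elnB* is OFF in B.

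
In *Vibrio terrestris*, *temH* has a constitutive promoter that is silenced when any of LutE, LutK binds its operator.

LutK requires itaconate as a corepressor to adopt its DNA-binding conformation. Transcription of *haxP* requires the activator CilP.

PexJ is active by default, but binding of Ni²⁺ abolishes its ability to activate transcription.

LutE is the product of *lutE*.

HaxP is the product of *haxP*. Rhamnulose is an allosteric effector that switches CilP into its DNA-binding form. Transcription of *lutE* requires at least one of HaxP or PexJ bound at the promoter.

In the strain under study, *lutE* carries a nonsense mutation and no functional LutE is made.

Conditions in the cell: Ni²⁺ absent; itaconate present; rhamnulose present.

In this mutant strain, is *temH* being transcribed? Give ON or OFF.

OFF

LutE is non-functional in this strain, so it has no effect.
Itaconate is present, so LutK is active.
With repressor LutK bound, *temH* is not transcribed.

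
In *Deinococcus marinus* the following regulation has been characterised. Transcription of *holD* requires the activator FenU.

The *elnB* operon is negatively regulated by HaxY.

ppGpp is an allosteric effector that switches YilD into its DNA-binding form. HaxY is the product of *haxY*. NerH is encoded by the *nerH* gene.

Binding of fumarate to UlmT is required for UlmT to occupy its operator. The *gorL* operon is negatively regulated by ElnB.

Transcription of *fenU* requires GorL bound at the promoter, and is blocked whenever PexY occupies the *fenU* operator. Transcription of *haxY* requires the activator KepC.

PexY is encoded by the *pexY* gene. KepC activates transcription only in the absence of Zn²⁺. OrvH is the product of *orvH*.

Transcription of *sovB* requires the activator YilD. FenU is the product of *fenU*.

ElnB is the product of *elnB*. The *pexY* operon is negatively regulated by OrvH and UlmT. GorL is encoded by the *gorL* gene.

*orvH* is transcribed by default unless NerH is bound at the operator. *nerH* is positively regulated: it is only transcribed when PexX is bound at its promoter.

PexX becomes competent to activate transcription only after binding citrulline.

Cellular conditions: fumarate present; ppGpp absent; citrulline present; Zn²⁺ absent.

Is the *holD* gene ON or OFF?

ON

Citrulline is present, so PexX is active.
No repressor is bound and PexX is active, so *nerH* is transcribed.
So NerH is produced and active.
With repressor NerH bound, *orvH* is not transcribed.
So OrvH is not produced.
Fumarate is present, so UlmT is active.
With repressor UlmT bound, *pexY* is not transcribed.
So PexY is not produced.
Zn²⁺ is absent, so KepC is active.
No repressor is bound and KepC is active, so *haxY* is transcribed.
So HaxY is produced and active.
With repressor HaxY bound, *elnB* is not transcribed.
So ElnB is not produced.
With no repressor bound, *gorL* is transcribed.
So GorL is produced and active.
No repressor is bound and GorL is active, so *fenU* is transcribed.
So FenU is produced and active.
No repressor is bound and FenU is active, so *holD* is transcribed.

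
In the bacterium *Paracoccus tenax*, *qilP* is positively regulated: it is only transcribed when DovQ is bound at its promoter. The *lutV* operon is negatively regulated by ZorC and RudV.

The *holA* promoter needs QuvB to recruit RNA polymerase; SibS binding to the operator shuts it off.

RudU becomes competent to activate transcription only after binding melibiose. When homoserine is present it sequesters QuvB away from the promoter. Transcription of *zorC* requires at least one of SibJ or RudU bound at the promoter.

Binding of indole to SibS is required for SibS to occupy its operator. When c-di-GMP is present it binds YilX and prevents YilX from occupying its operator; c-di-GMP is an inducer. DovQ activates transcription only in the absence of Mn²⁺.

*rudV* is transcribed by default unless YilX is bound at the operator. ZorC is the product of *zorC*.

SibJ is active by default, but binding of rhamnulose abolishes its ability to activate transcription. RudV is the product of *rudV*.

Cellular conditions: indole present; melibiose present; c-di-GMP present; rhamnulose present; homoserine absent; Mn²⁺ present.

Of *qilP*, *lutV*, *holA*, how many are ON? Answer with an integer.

Mn²⁺ is present, so DovQ is inactive.
Required activator DovQ is absent, so *qilP* is not transcribed.
→ *qilP* is OFF.
Rhamnulose is present, so SibJ is inactive.
Melibiose is present, so RudU is active.
Activator RudU is present, so *zorC* is transcribed.
So ZorC is produced and active.
c-di-GMP is present, so YilX is inactive.
With no repressor bound, *rudV* is transcribed.
So RudV is produced and active.
With repressor ZorC bound, *lutV* is not transcribed.
→ *lutV* is OFF.
Homoserine is absent, so QuvB is active.
Indole is present, so SibS is active.
With repressor SibS bound, *holA* is not transcribed.
→ *holA* is OFF.
0 of the 3 genes are transcribed.

0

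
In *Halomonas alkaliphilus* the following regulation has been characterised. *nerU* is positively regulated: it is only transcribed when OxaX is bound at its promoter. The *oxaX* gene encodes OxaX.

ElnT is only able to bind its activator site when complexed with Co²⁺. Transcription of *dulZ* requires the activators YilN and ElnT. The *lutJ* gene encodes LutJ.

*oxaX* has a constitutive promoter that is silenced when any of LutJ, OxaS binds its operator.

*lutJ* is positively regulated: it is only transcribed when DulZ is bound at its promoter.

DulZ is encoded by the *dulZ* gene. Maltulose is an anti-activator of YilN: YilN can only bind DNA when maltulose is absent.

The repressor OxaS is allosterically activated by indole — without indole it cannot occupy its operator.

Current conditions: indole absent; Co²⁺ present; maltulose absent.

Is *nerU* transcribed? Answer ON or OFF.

OFF

Maltulose is absent, so YilN is active.
Co²⁺ is present, so ElnT is active.
No repressor is bound and YilN and ElnT are active, so *dulZ* is transcribed.
So DulZ is produced and active.
No repressor is bound and DulZ is active, so *lutJ* is transcribed.
So LutJ is produced and active.
Indole is absent, so OxaS is inactive.
With repressor LutJ bound, *oxaX* is not transcribed.
So OxaX is not produced.
Required activator OxaX is absent, so *nerU* is not transcribed.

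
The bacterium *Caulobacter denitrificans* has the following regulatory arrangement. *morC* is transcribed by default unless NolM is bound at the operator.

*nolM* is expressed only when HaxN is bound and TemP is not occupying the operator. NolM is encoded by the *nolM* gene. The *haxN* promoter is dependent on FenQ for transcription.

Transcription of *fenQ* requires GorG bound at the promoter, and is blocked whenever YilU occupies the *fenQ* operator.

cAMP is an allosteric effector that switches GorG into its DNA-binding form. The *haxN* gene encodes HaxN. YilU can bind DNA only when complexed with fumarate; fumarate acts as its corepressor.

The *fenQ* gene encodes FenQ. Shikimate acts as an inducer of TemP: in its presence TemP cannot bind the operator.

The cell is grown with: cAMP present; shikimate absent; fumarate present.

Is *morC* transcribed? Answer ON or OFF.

Fumarate is present, so YilU is active.
cAMP is present, so GorG is active.
With repressor YilU bound, *fenQ* is not transcribed.
So FenQ is not produced.
Required activator FenQ is absent, so *haxN* is not transcribed.
So HaxN is not produced.
Shikimate is absent, so TemP is active.
With repressor TemP bound, *nolM* is not transcribed.
So NolM is not produced.
With no repressor bound, *morC* is transcribed.

ON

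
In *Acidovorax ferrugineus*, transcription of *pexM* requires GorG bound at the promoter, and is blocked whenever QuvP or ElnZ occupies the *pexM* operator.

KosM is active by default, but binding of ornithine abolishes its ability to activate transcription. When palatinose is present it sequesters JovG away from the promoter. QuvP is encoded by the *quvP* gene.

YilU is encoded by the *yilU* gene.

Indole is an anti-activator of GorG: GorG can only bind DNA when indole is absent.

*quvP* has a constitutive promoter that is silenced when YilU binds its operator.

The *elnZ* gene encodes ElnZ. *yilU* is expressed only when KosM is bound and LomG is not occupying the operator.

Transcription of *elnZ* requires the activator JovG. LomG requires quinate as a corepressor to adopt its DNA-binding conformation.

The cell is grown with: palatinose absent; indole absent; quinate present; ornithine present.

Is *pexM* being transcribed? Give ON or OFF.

Ornithine is present, so KosM is inactive.
Quinate is present, so LomG is active.
With repressor LomG bound, *yilU* is not transcribed.
So YilU is not produced.
With no repressor bound, *quvP* is transcribed.
So QuvP is produced and active.
Palatinose is absent, so JovG is active.
No repressor is bound and JovG is active, so *elnZ* is transcribed.
So ElnZ is produced and active.
Indole is absent, so GorG is active.
With repressor QuvP bound, *pexM* is not transcribed.

OFF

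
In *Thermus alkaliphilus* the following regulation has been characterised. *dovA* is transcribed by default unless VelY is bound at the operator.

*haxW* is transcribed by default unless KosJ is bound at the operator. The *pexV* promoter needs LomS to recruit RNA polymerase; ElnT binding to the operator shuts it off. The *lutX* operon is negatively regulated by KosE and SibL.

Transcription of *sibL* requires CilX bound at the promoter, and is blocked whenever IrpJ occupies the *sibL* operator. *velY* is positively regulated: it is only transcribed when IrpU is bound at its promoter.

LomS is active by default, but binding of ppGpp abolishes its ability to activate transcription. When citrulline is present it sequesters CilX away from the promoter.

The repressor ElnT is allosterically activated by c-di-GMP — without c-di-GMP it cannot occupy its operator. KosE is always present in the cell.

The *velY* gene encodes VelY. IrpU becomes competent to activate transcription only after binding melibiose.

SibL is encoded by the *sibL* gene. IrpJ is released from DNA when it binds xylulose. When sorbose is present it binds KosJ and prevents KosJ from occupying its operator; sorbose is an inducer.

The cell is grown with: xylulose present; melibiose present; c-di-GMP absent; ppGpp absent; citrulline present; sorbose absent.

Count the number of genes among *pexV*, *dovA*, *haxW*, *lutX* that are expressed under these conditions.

c-di-GMP is absent, so ElnT is inactive.
ppGpp is absent, so LomS is active.
No repressor is bound and LomS is active, so *pexV* is transcribed.
→ *pexV* is ON.
Melibiose is present, so IrpU is active.
No repressor is bound and IrpU is active, so *velY* is transcribed.
So VelY is produced and active.
With repressor VelY bound, *dovA* is not transcribed.
→ *dovA* is OFF.
Sorbose is absent, so KosJ is active.
With repressor KosJ bound, *haxW* is not transcribed.
→ *haxW* is OFF.
KosE is produced constitutively and is active.
Citrulline is present, so CilX is inactive.
Xylulose is present, so IrpJ is inactive.
Required activator CilX is absent, so *sibL* is not transcribed.
So SibL is not produced.
With repressor KosE bound, *lutX* is not transcribed.
→ *lutX* is OFF.
1 of the 4 genes is transcribed.

1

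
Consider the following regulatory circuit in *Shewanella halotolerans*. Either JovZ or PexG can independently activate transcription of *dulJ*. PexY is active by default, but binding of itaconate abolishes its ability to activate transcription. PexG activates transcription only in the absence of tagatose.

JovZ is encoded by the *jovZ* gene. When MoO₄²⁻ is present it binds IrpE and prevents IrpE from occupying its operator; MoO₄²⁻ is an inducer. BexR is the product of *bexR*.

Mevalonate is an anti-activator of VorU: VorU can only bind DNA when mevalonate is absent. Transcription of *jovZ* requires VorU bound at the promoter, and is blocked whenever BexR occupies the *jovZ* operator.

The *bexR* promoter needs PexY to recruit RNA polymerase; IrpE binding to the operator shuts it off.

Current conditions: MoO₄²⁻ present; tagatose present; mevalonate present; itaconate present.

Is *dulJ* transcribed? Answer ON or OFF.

Mevalonate is present, so VorU is inactive.
Itaconate is present, so PexY is inactive.
MoO₄²⁻ is present, so IrpE is inactive.
Required activator PexY is absent, so *bexR* is not transcribed.
So BexR is not produced.
Required activator VorU is absent, so *jovZ* is not transcribed.
So JovZ is not produced.
Tagatose is present, so PexG is inactive.
No activator is available at the *dulJ* promoter, so *dulJ* is not transcribed.

OFF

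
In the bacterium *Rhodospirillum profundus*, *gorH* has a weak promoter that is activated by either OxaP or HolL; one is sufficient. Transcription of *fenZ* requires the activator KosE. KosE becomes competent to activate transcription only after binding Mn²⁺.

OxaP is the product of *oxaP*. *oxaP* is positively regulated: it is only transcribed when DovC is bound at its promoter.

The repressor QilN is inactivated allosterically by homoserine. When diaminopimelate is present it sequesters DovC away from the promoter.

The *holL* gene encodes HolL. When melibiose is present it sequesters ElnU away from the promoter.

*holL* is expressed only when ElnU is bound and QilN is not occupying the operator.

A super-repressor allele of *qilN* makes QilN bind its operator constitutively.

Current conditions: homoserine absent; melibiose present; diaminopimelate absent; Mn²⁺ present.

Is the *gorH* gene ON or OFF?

ON

Diaminopimelate is absent, so DovC is active.
No repressor is bound and DovC is active, so *oxaP* is transcribed.
So OxaP is produced and active.
Melibiose is present, so ElnU is inactive.
QilN is constitutively active in this strain.
With repressor QilN bound, *holL* is not transcribed.
So HolL is not produced.
Activator OxaP is present, so *gorH* is transcribed.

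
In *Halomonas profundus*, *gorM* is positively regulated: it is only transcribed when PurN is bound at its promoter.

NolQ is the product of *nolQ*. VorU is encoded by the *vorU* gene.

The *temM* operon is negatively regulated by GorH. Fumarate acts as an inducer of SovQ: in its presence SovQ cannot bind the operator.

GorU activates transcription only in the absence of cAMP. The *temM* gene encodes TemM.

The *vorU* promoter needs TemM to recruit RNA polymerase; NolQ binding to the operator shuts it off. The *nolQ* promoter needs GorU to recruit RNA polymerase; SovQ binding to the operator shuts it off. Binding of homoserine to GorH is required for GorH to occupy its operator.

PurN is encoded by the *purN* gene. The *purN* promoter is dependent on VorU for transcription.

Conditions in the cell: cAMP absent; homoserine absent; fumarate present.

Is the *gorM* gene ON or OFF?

OFF

Homoserine is absent, so GorH is inactive.
With no repressor bound, *temM* is transcribed.
So TemM is produced and active.
Fumarate is present, so SovQ is inactive.
cAMP is absent, so GorU is active.
No repressor is bound and GorU is active, so *nolQ* is transcribed.
So NolQ is produced and active.
With repressor NolQ bound, *vorU* is not transcribed.
So VorU is not produced.
Required activator VorU is absent, so *purN* is not transcribed.
So PurN is not produced.
Required activator PurN is absent, so *gorM* is not transcribed.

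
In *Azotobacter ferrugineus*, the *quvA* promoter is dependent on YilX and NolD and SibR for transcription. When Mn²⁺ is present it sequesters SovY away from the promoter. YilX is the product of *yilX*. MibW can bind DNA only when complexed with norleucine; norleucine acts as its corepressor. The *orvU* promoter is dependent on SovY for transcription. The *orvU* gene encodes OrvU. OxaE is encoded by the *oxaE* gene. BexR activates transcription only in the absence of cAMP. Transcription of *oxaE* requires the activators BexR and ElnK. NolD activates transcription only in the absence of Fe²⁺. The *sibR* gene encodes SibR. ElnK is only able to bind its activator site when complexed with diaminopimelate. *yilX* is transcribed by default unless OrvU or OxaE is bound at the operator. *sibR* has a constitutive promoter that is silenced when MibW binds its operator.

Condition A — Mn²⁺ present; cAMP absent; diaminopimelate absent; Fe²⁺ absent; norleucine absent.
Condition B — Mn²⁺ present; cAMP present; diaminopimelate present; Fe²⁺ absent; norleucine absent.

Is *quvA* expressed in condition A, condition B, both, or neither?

both

Condition A:
Mn²⁺ is present, so SovY is inactive.
Required activator SovY is absent, so *orvU* is not transcribed.
So OrvU is not produced.
cAMP is absent, so BexR is active.
Diaminopimelate is absent, so ElnK is inactive.
Required activator ElnK is absent, so *oxaE* is not transcribed.
So OxaE is not produced.
With no repressor bound, *yilX* is transcribed.
So YilX is produced and active.
Fe²⁺ is absent, so NolD is active.
Norleucine is absent, so MibW is inactive.
With no repressor bound, *sibR* is transcribed.
So SibR is produced and active.
No repressor is bound and YilX and NolD and SibR are active, so *quvA* is transcribed.
→ *quvA* is ON in A.
Condition B:
Mn²⁺ is present, so SovY is inactive.
Required activator SovY is absent, so *orvU* is not transcribed.
So OrvU is not produced.
cAMP is present, so BexR is inactive.
Diaminopimelate is present, so ElnK is active.
Required activator BexR is absent, so *oxaE* is not transcribed.
So OxaE is not produced.
With no repressor bound, *yilX* is transcribed.
So YilX is produced and active.
Fe²⁺ is absent, so NolD is active.
Norleucine is absent, so MibW is inactive.
With no repressor bound, *sibR* is transcribed.
So SibR is produced and active.
No repressor is bound and YilX and NolD and SibR are active, so *quvA* is transcribed.
→ *quvA* is ON in B.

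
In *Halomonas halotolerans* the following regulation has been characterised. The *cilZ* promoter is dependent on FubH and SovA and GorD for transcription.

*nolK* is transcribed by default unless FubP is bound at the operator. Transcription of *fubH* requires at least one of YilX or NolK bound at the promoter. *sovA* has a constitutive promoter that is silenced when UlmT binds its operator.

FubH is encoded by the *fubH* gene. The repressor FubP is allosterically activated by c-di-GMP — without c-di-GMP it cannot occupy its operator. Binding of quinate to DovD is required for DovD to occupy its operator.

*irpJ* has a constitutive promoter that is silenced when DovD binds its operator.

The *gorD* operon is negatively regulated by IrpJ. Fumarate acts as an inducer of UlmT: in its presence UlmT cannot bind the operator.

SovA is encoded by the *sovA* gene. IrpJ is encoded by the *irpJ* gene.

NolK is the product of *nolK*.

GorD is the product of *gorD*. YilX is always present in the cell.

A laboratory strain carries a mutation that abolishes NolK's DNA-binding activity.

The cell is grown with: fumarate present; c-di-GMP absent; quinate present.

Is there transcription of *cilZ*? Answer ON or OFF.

ON

YilX is produced constitutively and is active.
NolK is non-functional in this strain, so it has no effect.
Activator YilX is present, so *fubH* is transcribed.
So FubH is produced and active.
Fumarate is present, so UlmT is inactive.
With no repressor bound, *sovA* is transcribed.
So SovA is produced and active.
Quinate is present, so DovD is active.
With repressor DovD bound, *irpJ* is not transcribed.
So IrpJ is not produced.
With no repressor bound, *gorD* is transcribed.
So GorD is produced and active.
No repressor is bound and FubH and SovA and GorD are active, so *cilZ* is transcribed.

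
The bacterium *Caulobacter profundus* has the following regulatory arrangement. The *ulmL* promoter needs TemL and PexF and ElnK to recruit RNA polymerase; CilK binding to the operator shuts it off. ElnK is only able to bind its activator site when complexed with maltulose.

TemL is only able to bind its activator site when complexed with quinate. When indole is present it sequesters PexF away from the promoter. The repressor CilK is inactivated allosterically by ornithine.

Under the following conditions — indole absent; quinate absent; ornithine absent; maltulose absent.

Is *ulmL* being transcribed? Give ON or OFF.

Quinate is absent, so TemL is inactive.
Ornithine is absent, so CilK is active.
Indole is absent, so PexF is active.
Maltulose is absent, so ElnK is inactive.
With repressor CilK bound, *ulmL* is not transcribed.

OFF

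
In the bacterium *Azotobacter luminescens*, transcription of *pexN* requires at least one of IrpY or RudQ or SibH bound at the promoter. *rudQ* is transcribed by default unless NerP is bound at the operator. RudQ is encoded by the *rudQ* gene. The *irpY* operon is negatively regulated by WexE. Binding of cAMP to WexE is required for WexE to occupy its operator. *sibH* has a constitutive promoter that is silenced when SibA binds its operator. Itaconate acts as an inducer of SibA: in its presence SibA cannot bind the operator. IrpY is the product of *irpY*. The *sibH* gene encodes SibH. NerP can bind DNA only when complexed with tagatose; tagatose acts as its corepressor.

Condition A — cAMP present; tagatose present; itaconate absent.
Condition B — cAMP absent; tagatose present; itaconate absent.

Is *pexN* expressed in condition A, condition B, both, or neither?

B only

Condition A:
cAMP is present, so WexE is active.
With repressor WexE bound, *irpY* is not transcribed.
So IrpY is not produced.
Tagatose is present, so NerP is active.
With repressor NerP bound, *rudQ* is not transcribed.
So RudQ is not produced.
Itaconate is absent, so SibA is active.
With repressor SibA bound, *sibH* is not transcribed.
So SibH is not produced.
No activator is available at the *pexN* promoter, so *pexN* is not transcribed.
→ *pexN* is OFF in A.
Condition B:
cAMP is absent, so WexE is inactive.
With no repressor bound, *irpY* is transcribed.
So IrpY is produced and active.
Tagatose is present, so NerP is active.
With repressor NerP bound, *rudQ* is not transcribed.
So RudQ is not produced.
Itaconate is absent, so SibA is active.
With repressor SibA bound, *sibH* is not transcribed.
So SibH is not produced.
Activator IrpY is present, so *pexN* is transcribed.
→ *pexN* is ON in B.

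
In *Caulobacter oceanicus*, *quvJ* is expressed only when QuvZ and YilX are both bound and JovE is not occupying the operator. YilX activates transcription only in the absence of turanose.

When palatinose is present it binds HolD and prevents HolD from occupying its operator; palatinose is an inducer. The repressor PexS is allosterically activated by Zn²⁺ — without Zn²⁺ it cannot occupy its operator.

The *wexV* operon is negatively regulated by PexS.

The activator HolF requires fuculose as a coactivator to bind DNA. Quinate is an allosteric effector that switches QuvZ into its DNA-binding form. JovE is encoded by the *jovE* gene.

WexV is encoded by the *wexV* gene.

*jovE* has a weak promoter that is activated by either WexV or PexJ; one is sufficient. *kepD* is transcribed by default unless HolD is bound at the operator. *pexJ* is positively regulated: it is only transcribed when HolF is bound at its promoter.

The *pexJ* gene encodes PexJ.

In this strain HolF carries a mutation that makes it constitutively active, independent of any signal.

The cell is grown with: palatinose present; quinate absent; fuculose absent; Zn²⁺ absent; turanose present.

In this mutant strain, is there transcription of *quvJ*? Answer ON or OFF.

Zn²⁺ is absent, so PexS is inactive.
With no repressor bound, *wexV* is transcribed.
So WexV is produced and active.
HolF is constitutively active in this strain.
No repressor is bound and HolF is active, so *pexJ* is transcribed.
So PexJ is produced and active.
Activator WexV is present, so *jovE* is transcribed.
So JovE is produced and active.
Quinate is absent, so QuvZ is inactive.
Turanose is present, so YilX is inactive.
With repressor JovE bound, *quvJ* is not transcribed.

OFF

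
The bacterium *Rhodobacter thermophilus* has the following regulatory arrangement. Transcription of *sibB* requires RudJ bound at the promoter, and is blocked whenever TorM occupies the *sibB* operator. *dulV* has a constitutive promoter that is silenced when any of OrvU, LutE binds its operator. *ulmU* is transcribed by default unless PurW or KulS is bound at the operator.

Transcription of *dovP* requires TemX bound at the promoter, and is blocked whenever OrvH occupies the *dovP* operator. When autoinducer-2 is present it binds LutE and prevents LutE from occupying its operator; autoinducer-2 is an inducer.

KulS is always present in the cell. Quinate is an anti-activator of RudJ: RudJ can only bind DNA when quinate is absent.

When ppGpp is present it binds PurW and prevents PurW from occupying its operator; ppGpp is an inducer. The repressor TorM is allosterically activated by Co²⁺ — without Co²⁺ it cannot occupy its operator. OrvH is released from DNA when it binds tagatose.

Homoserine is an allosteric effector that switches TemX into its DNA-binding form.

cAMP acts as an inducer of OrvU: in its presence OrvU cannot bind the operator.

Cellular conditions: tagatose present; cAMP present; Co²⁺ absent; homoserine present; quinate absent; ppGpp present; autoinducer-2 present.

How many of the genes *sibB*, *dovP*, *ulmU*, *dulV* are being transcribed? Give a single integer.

Co²⁺ is absent, so TorM is inactive.
Quinate is absent, so RudJ is active.
No repressor is bound and RudJ is active, so *sibB* is transcribed.
→ *sibB* is ON.
Tagatose is present, so OrvH is inactive.
Homoserine is present, so TemX is active.
No repressor is bound and TemX is active, so *dovP* is transcribed.
→ *dovP* is ON.
ppGpp is present, so PurW is inactive.
KulS is produced constitutively and is active.
With repressor KulS bound, *ulmU* is not transcribed.
→ *ulmU* is OFF.
cAMP is present, so OrvU is inactive.
Autoinducer-2 is present, so LutE is inactive.
With no repressor bound, *dulV* is transcribed.
→ *dulV* is ON.
3 of the 4 genes are transcribed.

3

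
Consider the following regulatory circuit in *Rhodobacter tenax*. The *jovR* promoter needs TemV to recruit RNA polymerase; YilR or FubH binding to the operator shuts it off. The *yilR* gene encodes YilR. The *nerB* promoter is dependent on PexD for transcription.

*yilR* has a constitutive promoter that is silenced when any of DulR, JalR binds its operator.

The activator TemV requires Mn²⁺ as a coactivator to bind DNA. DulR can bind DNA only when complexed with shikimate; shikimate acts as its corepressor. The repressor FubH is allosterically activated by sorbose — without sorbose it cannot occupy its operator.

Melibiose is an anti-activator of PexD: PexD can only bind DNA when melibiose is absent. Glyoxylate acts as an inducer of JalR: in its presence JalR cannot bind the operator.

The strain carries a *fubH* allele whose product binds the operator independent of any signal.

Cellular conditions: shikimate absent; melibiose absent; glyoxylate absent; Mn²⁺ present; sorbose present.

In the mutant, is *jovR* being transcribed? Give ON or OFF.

OFF

Mn²⁺ is present, so TemV is active.
Shikimate is absent, so DulR is inactive.
Glyoxylate is absent, so JalR is active.
With repressor JalR bound, *yilR* is not transcribed.
So YilR is not produced.
FubH is constitutively active in this strain.
With repressor FubH bound, *jovR* is not transcribed.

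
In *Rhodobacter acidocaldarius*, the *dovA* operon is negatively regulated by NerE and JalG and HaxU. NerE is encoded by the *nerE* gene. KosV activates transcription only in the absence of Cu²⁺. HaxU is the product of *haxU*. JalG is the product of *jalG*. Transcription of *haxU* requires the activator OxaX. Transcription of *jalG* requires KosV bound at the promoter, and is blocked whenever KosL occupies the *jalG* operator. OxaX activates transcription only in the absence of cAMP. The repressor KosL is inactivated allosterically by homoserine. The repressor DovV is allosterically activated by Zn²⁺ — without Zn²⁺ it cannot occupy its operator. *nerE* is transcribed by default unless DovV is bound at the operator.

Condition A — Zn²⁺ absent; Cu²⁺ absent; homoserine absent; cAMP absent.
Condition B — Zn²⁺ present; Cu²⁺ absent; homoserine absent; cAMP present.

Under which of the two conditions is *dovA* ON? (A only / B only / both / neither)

B only

Condition A:
Zn²⁺ is absent, so DovV is inactive.
With no repressor bound, *nerE* is transcribed.
So NerE is produced and active.
Cu²⁺ is absent, so KosV is active.
Homoserine is absent, so KosL is active.
With repressor KosL bound, *jalG* is not transcribed.
So JalG is not produced.
cAMP is absent, so OxaX is active.
No repressor is bound and OxaX is active, so *haxU* is transcribed.
So HaxU is produced and active.
With repressor NerE bound, *dovA* is not transcribed.
→ *dovA* is OFF in A.
Condition B:
Zn²⁺ is present, so DovV is active.
With repressor DovV bound, *nerE* is not transcribed.
So NerE is not produced.
Cu²⁺ is absent, so KosV is active.
Homoserine is absent, so KosL is active.
With repressor KosL bound, *jalG* is not transcribed.
So JalG is not produced.
cAMP is present, so OxaX is inactive.
Required activator OxaX is absent, so *haxU* is not transcribed.
So HaxU is not produced.
With no repressor bound, *dovA* is transcribed.
→ *dovA* is ON in B.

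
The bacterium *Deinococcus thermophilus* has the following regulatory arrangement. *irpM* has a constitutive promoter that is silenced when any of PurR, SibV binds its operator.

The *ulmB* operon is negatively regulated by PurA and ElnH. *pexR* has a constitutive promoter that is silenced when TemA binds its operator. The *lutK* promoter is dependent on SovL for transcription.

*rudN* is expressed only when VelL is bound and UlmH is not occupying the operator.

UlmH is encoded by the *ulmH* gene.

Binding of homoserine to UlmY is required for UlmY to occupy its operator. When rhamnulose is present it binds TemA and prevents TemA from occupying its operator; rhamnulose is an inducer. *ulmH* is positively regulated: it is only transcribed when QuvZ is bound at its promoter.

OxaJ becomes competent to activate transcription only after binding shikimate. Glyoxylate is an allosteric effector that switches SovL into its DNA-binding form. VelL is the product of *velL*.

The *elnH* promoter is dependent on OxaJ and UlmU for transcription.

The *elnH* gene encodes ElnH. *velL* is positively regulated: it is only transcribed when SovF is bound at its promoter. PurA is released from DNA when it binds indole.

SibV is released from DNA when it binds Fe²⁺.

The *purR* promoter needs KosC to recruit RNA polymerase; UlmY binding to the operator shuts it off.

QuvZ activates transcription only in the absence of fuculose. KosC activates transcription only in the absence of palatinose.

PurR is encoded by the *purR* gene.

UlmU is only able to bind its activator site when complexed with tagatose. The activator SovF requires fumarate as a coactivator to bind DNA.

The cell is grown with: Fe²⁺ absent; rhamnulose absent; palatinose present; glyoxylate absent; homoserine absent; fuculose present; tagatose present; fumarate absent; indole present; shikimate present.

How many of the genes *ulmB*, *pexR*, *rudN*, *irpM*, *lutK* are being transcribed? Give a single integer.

Indole is present, so PurA is inactive.
Shikimate is present, so OxaJ is active.
Tagatose is present, so UlmU is active.
No repressor is bound and OxaJ and UlmU are active, so *elnH* is transcribed.
So ElnH is produced and active.
With repressor ElnH bound, *ulmB* is not transcribed.
→ *ulmB* is OFF.
Rhamnulose is absent, so TemA is active.
With repressor TemA bound, *pexR* is not transcribed.
→ *pexR* is OFF.
Fuculose is present, so QuvZ is inactive.
Required activator QuvZ is absent, so *ulmH* is not transcribed.
So UlmH is not produced.
Fumarate is absent, so SovF is inactive.
Required activator SovF is absent, so *velL* is not transcribed.
So VelL is not produced.
Required activator VelL is absent, so *rudN* is not transcribed.
→ *rudN* is OFF.
Homoserine is absent, so UlmY is inactive.
Palatinose is present, so KosC is inactive.
Required activator KosC is absent, so *purR* is not transcribed.
So PurR is not produced.
Fe²⁺ is absent, so SibV is active.
With repressor SibV bound, *irpM* is not transcribed.
→ *irpM* is OFF.
Glyoxylate is absent, so SovL is inactive.
Required activator SovL is absent, so *lutK* is not transcribed.
→ *lutK* is OFF.
0 of the 5 genes are transcribed.

0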